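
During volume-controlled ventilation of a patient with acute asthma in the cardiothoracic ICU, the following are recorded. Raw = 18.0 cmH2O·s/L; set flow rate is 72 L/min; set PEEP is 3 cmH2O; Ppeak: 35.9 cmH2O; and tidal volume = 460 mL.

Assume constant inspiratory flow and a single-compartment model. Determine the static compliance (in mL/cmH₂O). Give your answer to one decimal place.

40.7

Flow: 72 L/min ÷ 60 = 1.2 L/s.
Equation of motion (constant flow): PIP = Vt/C + R·V̇ + PEEP.
Vt/C = PIP − R·V̇ − PEEP = 35.9 − 18.0×1.2 − 3 = 35.9 − 21.6 − 3 = 11.3 cmH2O.
C = Vt / 11.3 = 460 / 11.3 = 40.708 mL/cmH2O.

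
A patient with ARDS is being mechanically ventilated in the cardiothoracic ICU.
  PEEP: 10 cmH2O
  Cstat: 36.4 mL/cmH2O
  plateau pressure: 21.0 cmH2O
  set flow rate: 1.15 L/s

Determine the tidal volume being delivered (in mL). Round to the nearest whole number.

Vt = Cstat × (Pplat − PEEP) = 36.4 × (21.0 − 10) = 36.4 × 11.0 = 400.4 mL.

400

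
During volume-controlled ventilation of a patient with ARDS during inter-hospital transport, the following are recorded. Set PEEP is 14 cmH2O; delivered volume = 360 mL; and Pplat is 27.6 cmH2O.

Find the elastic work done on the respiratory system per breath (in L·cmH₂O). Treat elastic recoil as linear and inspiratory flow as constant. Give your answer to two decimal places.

2.45

Elastic work ≈ ½ × (Pplat − PEEP) × Vt = 0.5 × (27.6 − 14) × 0.360 L = 0.5 × 13.6 × 0.360 = 2.448 L·cmH2O.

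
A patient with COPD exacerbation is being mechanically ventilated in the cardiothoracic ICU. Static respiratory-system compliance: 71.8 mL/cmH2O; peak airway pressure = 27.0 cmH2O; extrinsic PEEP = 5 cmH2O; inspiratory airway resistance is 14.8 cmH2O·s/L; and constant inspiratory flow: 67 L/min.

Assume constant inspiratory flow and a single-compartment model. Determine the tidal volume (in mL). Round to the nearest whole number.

Flow: 67 L/min ÷ 60 = 1.1167 L/s.
Equation of motion (constant flow): PIP = Vt/C + R·V̇ + PEEP.
Vt/C = PIP − R·V̇ − PEEP = 27.0 − 16.527 − 5 = 5.473 cmH2O.
Vt = C × 5.473 = 71.8 × 5.473 = 392.96 mL.

393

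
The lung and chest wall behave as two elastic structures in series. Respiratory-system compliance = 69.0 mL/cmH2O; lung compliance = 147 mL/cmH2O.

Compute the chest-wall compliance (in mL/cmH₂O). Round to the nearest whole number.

130

1/Ccw = 1/Crs − 1/CL.
1/Ccw = 1/69.0 − 1/147 = 0.00769.
Ccw = 130.04 mL/cmH2O.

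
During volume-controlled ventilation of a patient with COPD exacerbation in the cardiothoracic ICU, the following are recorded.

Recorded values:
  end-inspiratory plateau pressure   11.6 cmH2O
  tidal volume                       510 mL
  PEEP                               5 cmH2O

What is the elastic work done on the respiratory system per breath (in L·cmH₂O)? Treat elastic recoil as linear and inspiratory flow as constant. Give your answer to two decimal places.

Elastic work ≈ ½ × (Pplat − PEEP) × Vt = 0.5 × (11.6 − 5) × 0.510 L = 0.5 × 6.6 × 0.510 = 1.683 L·cmH2O.

1.68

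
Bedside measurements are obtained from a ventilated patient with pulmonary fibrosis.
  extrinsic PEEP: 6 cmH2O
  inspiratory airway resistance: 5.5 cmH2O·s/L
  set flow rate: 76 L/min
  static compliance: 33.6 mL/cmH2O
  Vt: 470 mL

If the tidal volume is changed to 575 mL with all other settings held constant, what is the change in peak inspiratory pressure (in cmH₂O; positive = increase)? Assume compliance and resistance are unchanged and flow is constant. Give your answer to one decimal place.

3.1

PIP = Vt/C + R·V̇ + PEEP (constant-flow equation of motion).
Only the elastic term changes: ΔPIP = ΔVt / C = (575 − 470) / 33.6 = 3.125 cmH2O.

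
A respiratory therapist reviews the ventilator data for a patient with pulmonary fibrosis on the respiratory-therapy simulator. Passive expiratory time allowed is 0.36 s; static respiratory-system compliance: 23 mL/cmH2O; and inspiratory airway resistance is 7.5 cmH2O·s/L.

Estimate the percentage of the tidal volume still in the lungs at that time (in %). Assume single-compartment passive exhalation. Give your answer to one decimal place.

τ = R × C = 7.5 × 23 mL/cmH2O = 7.5 × 0.023 L/cmH2O = 0.1725 s.
Passive exhalation: V(t)/V₀ = e^(−t/τ) = e^(−0.36/0.1725) = 0.1241.
Fraction remaining = 0.1241 → 12.41%.

12.4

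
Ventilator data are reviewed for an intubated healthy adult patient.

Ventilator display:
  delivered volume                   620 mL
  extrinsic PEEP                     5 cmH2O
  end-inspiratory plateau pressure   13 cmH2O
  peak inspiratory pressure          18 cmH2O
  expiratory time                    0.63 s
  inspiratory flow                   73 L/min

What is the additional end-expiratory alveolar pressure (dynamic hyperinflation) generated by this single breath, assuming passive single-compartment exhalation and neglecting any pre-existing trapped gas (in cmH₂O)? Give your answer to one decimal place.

1.1

Flow: 73 L/min ÷ 60 = 1.2167 L/s.
R = (PIP − Pplat)/V̇ = (18 − 13) / 1.2167 = 5.0/1.2167 = 4.109 cmH2O·s/L.
C = Vt/(Pplat − PEEP) = 620.0 / (13 − 5) = 620.0/8.0 = 77.5 mL/cmH2O.
τ = R × C = 4.109 × 0.0775 L/cmH2O = 0.3184 s.
Fraction remaining = e^(−Te/τ) = e^(−0.63/0.3184) = 0.1383; trapped volume = 620.0 × 0.1383 = 85.746 mL.
Additional alveolar pressure from trapping ≈ V_trapped / C = 85.746 / 77.5 = 1.106 cmH2O.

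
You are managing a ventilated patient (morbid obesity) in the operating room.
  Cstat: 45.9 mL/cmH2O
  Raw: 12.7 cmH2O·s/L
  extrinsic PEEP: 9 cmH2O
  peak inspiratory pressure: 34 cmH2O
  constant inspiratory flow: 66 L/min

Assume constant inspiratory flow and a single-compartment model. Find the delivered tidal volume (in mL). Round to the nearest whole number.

506

Flow: 66 L/min ÷ 60 = 1.1 L/s.
Equation of motion (constant flow): PIP = Vt/C + R·V̇ + PEEP.
Vt/C = PIP − R·V̇ − PEEP = 34 − 13.97 − 9 = 11.03 cmH2O.
Vt = C × 11.03 = 45.9 × 11.03 = 506.28 mL.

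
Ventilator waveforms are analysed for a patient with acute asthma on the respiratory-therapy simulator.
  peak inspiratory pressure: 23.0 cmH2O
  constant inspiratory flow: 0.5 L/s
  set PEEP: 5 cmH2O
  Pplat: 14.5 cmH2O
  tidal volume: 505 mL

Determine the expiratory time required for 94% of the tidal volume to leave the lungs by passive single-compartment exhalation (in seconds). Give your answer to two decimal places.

R = (PIP − Pplat)/V̇ = (23.0 − 14.5) / 0.5 = 8.5/0.5 = 17.0 cmH2O·s/L.
C = Vt/(Pplat − PEEP) = 505.0 / (14.5 − 5) = 505.0/9.5 = 53.158 mL/cmH2O.
τ = R × C = 17.0 × 0.05316 L/cmH2O = 0.9037 s.
t = −τ·ln(1 − 0.94) = −0.9037·ln(0.06) = 2.542 s.

2.54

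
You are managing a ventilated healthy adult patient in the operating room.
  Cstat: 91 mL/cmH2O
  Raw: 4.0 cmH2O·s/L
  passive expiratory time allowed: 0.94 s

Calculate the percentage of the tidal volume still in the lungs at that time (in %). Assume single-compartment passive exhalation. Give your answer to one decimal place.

τ = R × C = 4.0 × 91 mL/cmH2O = 4.0 × 0.091 L/cmH2O = 0.364 s.
Passive exhalation: V(t)/V₀ = e^(−t/τ) = e^(−0.94/0.364) = 0.07559.
Fraction remaining = 0.07559 → 7.559%.

7.6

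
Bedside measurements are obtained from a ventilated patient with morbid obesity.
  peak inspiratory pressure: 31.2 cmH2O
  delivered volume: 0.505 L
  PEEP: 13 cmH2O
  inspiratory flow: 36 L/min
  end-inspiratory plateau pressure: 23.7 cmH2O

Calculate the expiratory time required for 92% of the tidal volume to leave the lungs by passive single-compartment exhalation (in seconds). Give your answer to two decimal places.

1.49

Flow: 36 L/min ÷ 60 = 0.6 L/s.
R = (PIP − Pplat)/V̇ = (31.2 − 23.7) / 0.6 = 7.5/0.6 = 12.5 cmH2O·s/L.
C = Vt/(Pplat − PEEP) = 505.0 / (23.7 − 13) = 505.0/10.7 = 47.196 mL/cmH2O.
τ = R × C = 12.5 × 0.0472 L/cmH2O = 0.59 s.
t = −τ·ln(1 − 0.92) = −0.59·ln(0.08) = 1.49 s.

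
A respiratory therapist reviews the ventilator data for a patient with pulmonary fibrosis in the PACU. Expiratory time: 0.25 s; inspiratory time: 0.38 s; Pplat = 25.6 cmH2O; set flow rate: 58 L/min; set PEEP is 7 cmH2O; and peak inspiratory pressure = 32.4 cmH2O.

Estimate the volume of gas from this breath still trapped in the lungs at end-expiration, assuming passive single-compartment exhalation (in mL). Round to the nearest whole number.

Flow: 58 L/min ÷ 60 = 0.9667 L/s.
Vt = flow × Ti = 0.9667 L/s × 0.38 s × 1000 mL/L = 367.35 mL.
R = (PIP − Pplat)/V̇ = (32.4 − 25.6) / 0.9667 = 6.8/0.9667 = 7.034 cmH2O·s/L.
C = Vt/(Pplat − PEEP) = 367.35 / (25.6 − 7) = 367.35/18.6 = 19.75 mL/cmH2O.
τ = R × C = 7.034 × 0.01975 L/cmH2O = 0.1389 s.
Fraction remaining = e^(−Te/τ) = e^(−0.25/0.1389) = 0.1653.
Trapped volume = 367.35 × 0.1653 = 60.723 mL.

61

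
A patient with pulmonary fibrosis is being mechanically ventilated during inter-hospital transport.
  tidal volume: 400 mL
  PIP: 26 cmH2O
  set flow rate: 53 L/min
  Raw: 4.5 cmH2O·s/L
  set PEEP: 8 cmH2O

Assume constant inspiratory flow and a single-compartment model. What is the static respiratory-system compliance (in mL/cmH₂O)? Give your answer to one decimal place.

28.5

Flow: 53 L/min ÷ 60 = 0.8833 L/s.
Equation of motion (constant flow): PIP = Vt/C + R·V̇ + PEEP.
Vt/C = PIP − R·V̇ − PEEP = 26 − 4.5×0.8833 − 8 = 26 − 3.975 − 8 = 14.025 cmH2O.
C = Vt / 14.025 = 400 / 14.025 = 28.52 mL/cmH2O.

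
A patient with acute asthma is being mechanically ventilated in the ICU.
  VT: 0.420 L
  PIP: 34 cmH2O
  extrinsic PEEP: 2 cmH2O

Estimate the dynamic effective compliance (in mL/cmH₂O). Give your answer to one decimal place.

13.1

Dynamic compliance = Vt / (PIP − PEEP) = 420 / (34 − 2) = 420 / 32.0 = 13.125 mL/cmH2O.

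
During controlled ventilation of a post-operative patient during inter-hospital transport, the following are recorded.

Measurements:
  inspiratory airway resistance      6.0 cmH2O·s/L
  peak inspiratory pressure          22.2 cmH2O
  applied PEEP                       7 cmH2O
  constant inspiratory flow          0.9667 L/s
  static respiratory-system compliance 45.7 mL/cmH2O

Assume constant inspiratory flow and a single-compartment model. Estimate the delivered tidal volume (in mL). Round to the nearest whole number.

430

Equation of motion (constant flow): PIP = Vt/C + R·V̇ + PEEP.
Vt/C = PIP − R·V̇ − PEEP = 22.2 − 5.8 − 7 = 9.4 cmH2O.
Vt = C × 9.4 = 45.7 × 9.4 = 429.58 mL.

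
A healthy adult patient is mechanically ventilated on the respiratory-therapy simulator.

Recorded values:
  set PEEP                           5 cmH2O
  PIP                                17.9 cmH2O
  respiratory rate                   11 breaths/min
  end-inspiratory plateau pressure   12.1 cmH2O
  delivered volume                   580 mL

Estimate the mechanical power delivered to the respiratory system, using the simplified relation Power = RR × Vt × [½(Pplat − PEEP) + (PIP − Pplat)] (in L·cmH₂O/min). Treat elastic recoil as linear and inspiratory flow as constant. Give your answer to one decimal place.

Per-breath work = Vt × [½(Pplat−PEEP) + (PIP−Pplat)] = 0.580 × [0.5×7.1 + 5.8] = 0.580 × 9.35 = 5.423 L·cmH2O.
Power = 11 × 5.423 = 59.653 L·cmH2O/min.

59.7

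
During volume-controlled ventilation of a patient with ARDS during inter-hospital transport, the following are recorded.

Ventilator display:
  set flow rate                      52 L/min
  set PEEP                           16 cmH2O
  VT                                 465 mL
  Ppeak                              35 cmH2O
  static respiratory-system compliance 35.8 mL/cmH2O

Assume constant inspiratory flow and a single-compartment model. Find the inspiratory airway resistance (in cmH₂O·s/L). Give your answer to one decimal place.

Flow: 52 L/min ÷ 60 = 0.8667 L/s.
Equation of motion (constant flow): PIP = Vt/C + R·V̇ + PEEP.
R·V̇ = PIP − Vt/C − PEEP = 35 − 465/35.8 − 16 = 35 − 12.989 − 16 = 6.011 cmH2O.
R = 6.011 / 0.8667 = 6.936 cmH2O·s/L.

6.9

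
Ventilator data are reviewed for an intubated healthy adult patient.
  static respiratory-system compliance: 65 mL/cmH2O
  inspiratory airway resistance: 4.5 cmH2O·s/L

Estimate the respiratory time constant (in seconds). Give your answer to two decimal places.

0.29

τ = R × C = 4.5 × 65 mL/cmH2O = 4.5 × 0.065 L/cmH2O = 0.2925 s.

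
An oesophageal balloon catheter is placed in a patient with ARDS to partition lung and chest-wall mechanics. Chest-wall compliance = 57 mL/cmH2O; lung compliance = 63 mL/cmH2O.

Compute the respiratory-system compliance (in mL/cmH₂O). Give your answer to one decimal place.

Lung and chest wall are elastances in series: 1/Crs = 1/CL + 1/Ccw.
1/Crs = 1/63 + 1/57 = 0.03342.
Crs = 29.922 mL/cmH2O.

29.9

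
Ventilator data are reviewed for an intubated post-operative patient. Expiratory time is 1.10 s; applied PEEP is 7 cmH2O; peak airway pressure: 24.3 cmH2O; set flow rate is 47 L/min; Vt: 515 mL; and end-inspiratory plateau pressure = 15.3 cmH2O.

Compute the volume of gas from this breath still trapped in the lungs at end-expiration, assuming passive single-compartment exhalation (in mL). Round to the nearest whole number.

110

Flow: 47 L/min ÷ 60 = 0.7833 L/s.
R = (PIP − Pplat)/V̇ = (24.3 − 15.3) / 0.7833 = 9.0/0.7833 = 11.49 cmH2O·s/L.
C = Vt/(Pplat − PEEP) = 515.0 / (15.3 − 7) = 515.0/8.3 = 62.048 mL/cmH2O.
τ = R × C = 11.49 × 0.06205 L/cmH2O = 0.713 s.
Fraction remaining = e^(−Te/τ) = e^(−1.10/0.713) = 0.2138.
Trapped volume = 515.0 × 0.2138 = 110.11 mL.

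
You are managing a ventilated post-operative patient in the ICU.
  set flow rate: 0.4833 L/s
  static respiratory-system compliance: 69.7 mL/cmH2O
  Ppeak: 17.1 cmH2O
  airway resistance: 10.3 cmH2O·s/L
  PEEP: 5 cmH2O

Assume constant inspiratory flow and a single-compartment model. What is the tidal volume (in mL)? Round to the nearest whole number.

Equation of motion (constant flow): PIP = Vt/C + R·V̇ + PEEP.
Vt/C = PIP − R·V̇ − PEEP = 17.1 − 4.978 − 5 = 7.122 cmH2O.
Vt = C × 7.122 = 69.7 × 7.122 = 496.4 mL.

496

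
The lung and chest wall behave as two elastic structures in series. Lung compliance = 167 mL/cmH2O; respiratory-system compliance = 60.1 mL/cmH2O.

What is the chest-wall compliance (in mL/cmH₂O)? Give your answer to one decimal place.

1/Ccw = 1/Crs − 1/CL.
1/Ccw = 1/60.1 − 1/167 = 0.01065.
Ccw = 93.897 mL/cmH2O.

93.9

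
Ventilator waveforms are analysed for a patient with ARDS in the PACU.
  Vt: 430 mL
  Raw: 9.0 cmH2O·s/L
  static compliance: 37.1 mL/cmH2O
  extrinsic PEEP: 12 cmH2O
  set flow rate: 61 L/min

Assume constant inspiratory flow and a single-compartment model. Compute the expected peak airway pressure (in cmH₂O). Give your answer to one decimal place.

32.7

Flow: 61 L/min ÷ 60 = 1.0167 L/s.
Equation of motion (constant flow): PIP = Vt/C + R·V̇ + PEEP.
PIP = 430/37.1 + 9.0×1.0167 + 12 = 11.59 + 9.15 + 12 = 32.74 cmH2O.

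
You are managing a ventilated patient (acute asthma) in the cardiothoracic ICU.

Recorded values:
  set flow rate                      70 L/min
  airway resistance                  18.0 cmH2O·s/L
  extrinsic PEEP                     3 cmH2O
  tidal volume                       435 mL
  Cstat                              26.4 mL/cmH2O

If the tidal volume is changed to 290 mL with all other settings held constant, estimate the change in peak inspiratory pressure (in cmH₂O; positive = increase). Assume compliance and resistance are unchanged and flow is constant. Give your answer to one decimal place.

PIP = Vt/C + R·V̇ + PEEP (constant-flow equation of motion).
Only the elastic term changes: ΔPIP = ΔVt / C = (290 − 435) / 26.4 = -5.492 cmH2O.

-5.5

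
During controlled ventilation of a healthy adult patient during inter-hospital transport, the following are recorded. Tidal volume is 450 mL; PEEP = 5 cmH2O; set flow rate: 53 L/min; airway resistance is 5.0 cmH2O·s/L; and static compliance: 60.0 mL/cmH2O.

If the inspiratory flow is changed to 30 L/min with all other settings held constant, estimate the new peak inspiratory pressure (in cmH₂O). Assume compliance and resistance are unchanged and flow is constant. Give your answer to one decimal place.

15.0

Flow: 53 L/min ÷ 60 = 0.8833 L/s.
New flow: 30 L/min ÷ 60 = 0.5 L/s.
PIP = Vt/C + R·V̇ + PEEP (constant-flow equation of motion).
Only the resistive term changes: ΔPIP = R × ΔV̇ = 5.0 × (0.5 − 0.8833) = 5.0 × -0.3833 = -1.917 cmH2O.
Original PIP = 450/60.0 + 5.0×0.8833 + 5 = 16.917 cmH2O; new PIP = 16.917 + (-1.917) = 15.0 cmH2O.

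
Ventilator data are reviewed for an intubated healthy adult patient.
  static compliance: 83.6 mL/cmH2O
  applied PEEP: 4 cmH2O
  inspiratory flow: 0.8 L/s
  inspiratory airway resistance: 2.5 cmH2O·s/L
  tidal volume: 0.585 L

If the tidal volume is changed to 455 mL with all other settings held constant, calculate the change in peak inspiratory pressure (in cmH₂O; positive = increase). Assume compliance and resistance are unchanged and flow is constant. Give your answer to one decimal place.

PIP = Vt/C + R·V̇ + PEEP (constant-flow equation of motion).
Only the elastic term changes: ΔPIP = ΔVt / C = (455 − 585) / 83.6 = -1.555 cmH2O.

-1.6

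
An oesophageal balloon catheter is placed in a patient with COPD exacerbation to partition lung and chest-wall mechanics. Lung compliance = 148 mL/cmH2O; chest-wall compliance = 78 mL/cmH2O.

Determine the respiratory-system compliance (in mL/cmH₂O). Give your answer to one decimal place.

Lung and chest wall are elastances in series: 1/Crs = 1/CL + 1/Ccw.
1/Crs = 1/148 + 1/78 = 0.01958.
Crs = 51.073 mL/cmH2O.

51.1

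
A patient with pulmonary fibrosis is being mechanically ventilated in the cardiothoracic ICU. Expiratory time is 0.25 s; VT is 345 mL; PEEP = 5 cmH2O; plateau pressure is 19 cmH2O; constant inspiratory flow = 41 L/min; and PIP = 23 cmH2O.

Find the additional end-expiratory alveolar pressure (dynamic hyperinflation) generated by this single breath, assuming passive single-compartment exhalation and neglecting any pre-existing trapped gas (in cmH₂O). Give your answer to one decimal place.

Flow: 41 L/min ÷ 60 = 0.6833 L/s.
R = (PIP − Pplat)/V̇ = (23 − 19) / 0.6833 = 4.0/0.6833 = 5.854 cmH2O·s/L.
C = Vt/(Pplat − PEEP) = 345.0 / (19 − 5) = 345.0/14.0 = 24.643 mL/cmH2O.
τ = R × C = 5.854 × 0.02464 L/cmH2O = 0.1442 s.
Fraction remaining = e^(−Te/τ) = e^(−0.25/0.1442) = 0.1766; trapped volume = 345.0 × 0.1766 = 60.927 mL.
Additional alveolar pressure from trapping ≈ V_trapped / C = 60.927 / 24.643 = 2.472 cmH2O.

2.5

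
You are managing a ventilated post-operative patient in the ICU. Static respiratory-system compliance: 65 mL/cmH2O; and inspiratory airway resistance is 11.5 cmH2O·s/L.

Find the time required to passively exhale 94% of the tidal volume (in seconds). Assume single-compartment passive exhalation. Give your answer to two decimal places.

2.10

τ = R × C = 11.5 × 65 mL/cmH2O = 11.5 × 0.065 L/cmH2O = 0.7475 s.
Exhaled fraction f = 1 − e^(−t/τ) → t = −τ·ln(1 − f) = −0.7475·ln(0.06) = 2.103 s.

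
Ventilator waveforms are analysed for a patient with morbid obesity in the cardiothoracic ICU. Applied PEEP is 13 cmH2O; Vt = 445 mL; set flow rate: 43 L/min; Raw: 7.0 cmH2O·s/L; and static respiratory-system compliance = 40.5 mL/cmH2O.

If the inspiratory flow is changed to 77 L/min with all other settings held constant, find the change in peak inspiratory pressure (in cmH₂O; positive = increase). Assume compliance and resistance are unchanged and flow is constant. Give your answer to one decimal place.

Flow: 43 L/min ÷ 60 = 0.7167 L/s.
New flow: 77 L/min ÷ 60 = 1.2833 L/s.
PIP = Vt/C + R·V̇ + PEEP (constant-flow equation of motion).
Only the resistive term changes: ΔPIP = R × ΔV̇ = 7.0 × (1.2833 − 0.7167) = 7.0 × 0.5666 = 3.966 cmH2O.

4.0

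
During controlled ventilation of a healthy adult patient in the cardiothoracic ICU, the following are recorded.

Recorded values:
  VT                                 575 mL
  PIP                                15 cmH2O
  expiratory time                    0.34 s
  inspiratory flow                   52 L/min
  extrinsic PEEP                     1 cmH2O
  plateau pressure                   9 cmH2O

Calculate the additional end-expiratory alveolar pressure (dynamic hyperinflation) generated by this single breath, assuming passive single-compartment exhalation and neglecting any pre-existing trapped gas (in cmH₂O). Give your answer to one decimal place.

4.0

Flow: 52 L/min ÷ 60 = 0.8667 L/s.
R = (PIP − Pplat)/V̇ = (15 − 9) / 0.8667 = 6.0/0.8667 = 6.923 cmH2O·s/L.
C = Vt/(Pplat − PEEP) = 575.0 / (9 − 1) = 575.0/8.0 = 71.875 mL/cmH2O.
τ = R × C = 6.923 × 0.07188 L/cmH2O = 0.4976 s.
Fraction remaining = e^(−Te/τ) = e^(−0.34/0.4976) = 0.505; trapped volume = 575.0 × 0.505 = 290.38 mL.
Additional alveolar pressure from trapping ≈ V_trapped / C = 290.38 / 71.875 = 4.04 cmH2O.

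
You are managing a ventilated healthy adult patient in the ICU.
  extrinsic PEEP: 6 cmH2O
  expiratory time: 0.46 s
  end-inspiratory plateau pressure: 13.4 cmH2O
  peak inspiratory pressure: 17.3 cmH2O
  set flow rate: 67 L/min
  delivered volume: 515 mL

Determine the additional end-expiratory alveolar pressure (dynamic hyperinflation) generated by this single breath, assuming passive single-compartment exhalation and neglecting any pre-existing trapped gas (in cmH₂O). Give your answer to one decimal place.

Flow: 67 L/min ÷ 60 = 1.1167 L/s.
R = (PIP − Pplat)/V̇ = (17.3 − 13.4) / 1.1167 = 3.9/1.1167 = 3.492 cmH2O·s/L.
C = Vt/(Pplat − PEEP) = 515.0 / (13.4 − 6) = 515.0/7.4 = 69.595 mL/cmH2O.
τ = R × C = 3.492 × 0.0696 L/cmH2O = 0.243 s.
Fraction remaining = e^(−Te/τ) = e^(−0.46/0.243) = 0.1506; trapped volume = 515.0 × 0.1506 = 77.559 mL.
Additional alveolar pressure from trapping ≈ V_trapped / C = 77.559 / 69.595 = 1.114 cmH2O.

1.1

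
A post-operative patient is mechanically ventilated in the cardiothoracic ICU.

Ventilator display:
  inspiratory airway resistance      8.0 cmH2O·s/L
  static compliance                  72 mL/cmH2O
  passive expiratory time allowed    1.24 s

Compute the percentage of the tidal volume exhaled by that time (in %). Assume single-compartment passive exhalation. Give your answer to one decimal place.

88.4

τ = R × C = 8.0 × 72 mL/cmH2O = 8.0 × 0.072 L/cmH2O = 0.576 s.
Passive exhalation: V(t)/V₀ = e^(−t/τ) = e^(−1.24/0.576) = 0.1162.
Fraction exhaled = 1 − 0.1162 = 0.8838 → 88.38%.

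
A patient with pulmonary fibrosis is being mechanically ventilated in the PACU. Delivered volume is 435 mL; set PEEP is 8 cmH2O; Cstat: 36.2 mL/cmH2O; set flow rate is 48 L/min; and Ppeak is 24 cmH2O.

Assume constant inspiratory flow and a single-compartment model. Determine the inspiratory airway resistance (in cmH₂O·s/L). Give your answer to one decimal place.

5.0

Flow: 48 L/min ÷ 60 = 0.8 L/s.
Equation of motion (constant flow): PIP = Vt/C + R·V̇ + PEEP.
R·V̇ = PIP − Vt/C − PEEP = 24 − 435/36.2 − 8 = 24 − 12.017 − 8 = 3.983 cmH2O.
R = 3.983 / 0.8 = 4.979 cmH2O·s/L.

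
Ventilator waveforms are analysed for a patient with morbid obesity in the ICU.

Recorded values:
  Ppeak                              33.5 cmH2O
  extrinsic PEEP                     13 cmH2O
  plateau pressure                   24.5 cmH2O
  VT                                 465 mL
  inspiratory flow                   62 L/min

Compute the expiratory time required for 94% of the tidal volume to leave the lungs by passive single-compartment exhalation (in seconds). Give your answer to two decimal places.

Flow: 62 L/min ÷ 60 = 1.0333 L/s.
R = (PIP − Pplat)/V̇ = (33.5 − 24.5) / 1.0333 = 9.0/1.0333 = 8.71 cmH2O·s/L.
C = Vt/(Pplat − PEEP) = 465.0 / (24.5 − 13) = 465.0/11.5 = 40.435 mL/cmH2O.
τ = R × C = 8.71 × 0.04044 L/cmH2O = 0.3522 s.
t = −τ·ln(1 − 0.94) = −0.3522·ln(0.06) = 0.9909 s.

0.99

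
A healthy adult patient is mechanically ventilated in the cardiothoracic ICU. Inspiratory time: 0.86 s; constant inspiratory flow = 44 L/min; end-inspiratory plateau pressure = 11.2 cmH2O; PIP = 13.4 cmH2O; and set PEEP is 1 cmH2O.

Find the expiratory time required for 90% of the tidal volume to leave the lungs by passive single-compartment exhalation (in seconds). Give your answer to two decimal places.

0.43

Flow: 44 L/min ÷ 60 = 0.7333 L/s.
Vt = flow × Ti = 0.7333 L/s × 0.86 s × 1000 mL/L = 630.64 mL.
R = (PIP − Pplat)/V̇ = (13.4 − 11.2) / 0.7333 = 2.2/0.7333 = 3.0 cmH2O·s/L.
C = Vt/(Pplat − PEEP) = 630.64 / (11.2 − 1) = 630.64/10.2 = 61.827 mL/cmH2O.
τ = R × C = 3.0 × 0.06183 L/cmH2O = 0.1855 s.
t = −τ·ln(1 − 0.90) = −0.1855·ln(0.1) = 0.4271 s.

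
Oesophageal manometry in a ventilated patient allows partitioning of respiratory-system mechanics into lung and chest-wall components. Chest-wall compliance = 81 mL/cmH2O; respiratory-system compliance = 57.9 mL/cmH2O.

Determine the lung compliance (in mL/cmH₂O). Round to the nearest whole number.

1/CL = 1/Crs − 1/Ccw.
1/CL = 1/57.9 − 1/81 = 0.004925.
CL = 203.05 mL/cmH2O.

203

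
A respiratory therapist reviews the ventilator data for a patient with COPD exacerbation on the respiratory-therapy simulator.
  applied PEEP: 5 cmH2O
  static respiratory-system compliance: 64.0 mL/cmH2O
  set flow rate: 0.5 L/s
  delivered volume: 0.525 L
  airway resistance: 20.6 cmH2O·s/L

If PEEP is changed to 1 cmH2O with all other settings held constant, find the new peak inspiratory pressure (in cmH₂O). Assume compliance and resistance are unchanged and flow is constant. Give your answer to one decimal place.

19.5

PIP = Vt/C + R·V̇ + PEEP (constant-flow equation of motion).
Only the baseline term changes: ΔPIP = ΔPEEP = 1 − 5 = -4.0 cmH2O.
Original PIP = 525/64.0 + 20.6×0.5 + 5 = 23.503 cmH2O; new PIP = 23.503 + (-4.0) = 19.503 cmH2O.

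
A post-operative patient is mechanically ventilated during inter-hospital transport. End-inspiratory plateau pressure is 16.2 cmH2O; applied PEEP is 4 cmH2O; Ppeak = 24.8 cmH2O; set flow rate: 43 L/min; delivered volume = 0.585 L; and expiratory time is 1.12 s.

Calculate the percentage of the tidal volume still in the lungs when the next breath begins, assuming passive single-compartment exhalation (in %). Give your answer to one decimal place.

Flow: 43 L/min ÷ 60 = 0.7167 L/s.
R = (PIP − Pplat)/V̇ = (24.8 − 16.2) / 0.7167 = 8.6/0.7167 = 11.999 cmH2O·s/L.
C = Vt/(Pplat − PEEP) = 585.0 / (16.2 − 4) = 585.0/12.2 = 47.951 mL/cmH2O.
τ = R × C = 11.999 × 0.04795 L/cmH2O = 0.5754 s.
Fraction remaining at end-expiration = e^(−Te/τ) = e^(−1.12/0.5754) = 0.1428 → 14.28%.

14.3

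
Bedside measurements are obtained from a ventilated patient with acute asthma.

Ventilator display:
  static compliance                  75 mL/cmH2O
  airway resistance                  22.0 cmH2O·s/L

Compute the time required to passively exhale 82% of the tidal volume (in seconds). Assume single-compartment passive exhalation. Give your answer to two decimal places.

τ = R × C = 22.0 × 75 mL/cmH2O = 22.0 × 0.075 L/cmH2O = 1.65 s.
Exhaled fraction f = 1 − e^(−t/τ) → t = −τ·ln(1 − f) = −1.65·ln(0.18) = 2.829 s.

2.83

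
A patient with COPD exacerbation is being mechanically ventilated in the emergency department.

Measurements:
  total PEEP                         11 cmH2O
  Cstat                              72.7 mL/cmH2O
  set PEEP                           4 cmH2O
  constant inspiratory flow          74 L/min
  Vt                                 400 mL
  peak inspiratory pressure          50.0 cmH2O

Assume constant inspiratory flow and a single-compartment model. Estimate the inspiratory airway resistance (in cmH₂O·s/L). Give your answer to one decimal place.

Flow: 74 L/min ÷ 60 = 1.2333 L/s.
Total PEEP = 11 cmH2O (set 4 + intrinsic 7); this is the baseline alveolar pressure.
Equation of motion (constant flow): PIP = Vt/C + R·V̇ + PEEP.
R·V̇ = PIP − Vt/C − PEEP = 50.0 − 400/72.7 − 11 = 50.0 − 5.502 − 11 = 33.498 cmH2O.
R = 33.498 / 1.2333 = 27.161 cmH2O·s/L.

27.2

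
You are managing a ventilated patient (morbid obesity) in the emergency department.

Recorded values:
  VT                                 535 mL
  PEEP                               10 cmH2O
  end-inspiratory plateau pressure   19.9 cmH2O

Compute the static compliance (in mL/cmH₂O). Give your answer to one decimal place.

Cstat = Vt / (Pplat − PEEP) = 535 / (19.9 − 10) = 535 / 9.9 = 54.04 mL/cmH2O.

54.0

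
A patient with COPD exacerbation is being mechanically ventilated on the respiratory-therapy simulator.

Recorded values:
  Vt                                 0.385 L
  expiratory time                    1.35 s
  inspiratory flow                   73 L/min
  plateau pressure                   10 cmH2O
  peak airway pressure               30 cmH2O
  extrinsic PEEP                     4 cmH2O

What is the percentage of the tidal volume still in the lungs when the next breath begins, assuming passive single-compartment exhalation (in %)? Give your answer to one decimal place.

27.8

Flow: 73 L/min ÷ 60 = 1.2167 L/s.
R = (PIP − Pplat)/V̇ = (30 − 10) / 1.2167 = 20.0/1.2167 = 16.438 cmH2O·s/L.
C = Vt/(Pplat − PEEP) = 385.0 / (10 − 4) = 385.0/6.0 = 64.167 mL/cmH2O.
τ = R × C = 16.438 × 0.06417 L/cmH2O = 1.055 s.
Fraction remaining at end-expiration = e^(−Te/τ) = e^(−1.35/1.055) = 0.2781 → 27.81%.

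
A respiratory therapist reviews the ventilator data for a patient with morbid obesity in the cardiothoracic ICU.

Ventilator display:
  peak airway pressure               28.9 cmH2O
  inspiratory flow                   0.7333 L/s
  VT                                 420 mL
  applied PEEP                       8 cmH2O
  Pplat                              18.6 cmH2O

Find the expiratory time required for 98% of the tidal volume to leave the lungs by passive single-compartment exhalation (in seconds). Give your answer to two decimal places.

R = (PIP − Pplat)/V̇ = (28.9 − 18.6) / 0.7333 = 10.3/0.7333 = 14.046 cmH2O·s/L.
C = Vt/(Pplat − PEEP) = 420.0 / (18.6 − 8) = 420.0/10.6 = 39.623 mL/cmH2O.
τ = R × C = 14.046 × 0.03962 L/cmH2O = 0.5565 s.
t = −τ·ln(1 − 0.98) = −0.5565·ln(0.02) = 2.177 s.

2.18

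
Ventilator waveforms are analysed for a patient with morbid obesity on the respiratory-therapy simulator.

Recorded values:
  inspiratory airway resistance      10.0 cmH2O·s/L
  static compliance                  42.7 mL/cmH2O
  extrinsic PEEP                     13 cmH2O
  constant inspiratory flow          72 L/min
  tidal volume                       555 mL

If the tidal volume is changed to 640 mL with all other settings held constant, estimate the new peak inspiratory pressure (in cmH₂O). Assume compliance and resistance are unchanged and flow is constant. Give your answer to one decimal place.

Flow: 72 L/min ÷ 60 = 1.2 L/s.
PIP = Vt/C + R·V̇ + PEEP (constant-flow equation of motion).
Only the elastic term changes: ΔPIP = ΔVt / C = (640 − 555) / 42.7 = 1.991 cmH2O.
Original PIP = 555/42.7 + 10.0×1.2 + 13 = 37.998 cmH2O; new PIP = 37.998 + (1.991) = 39.989 cmH2O.

40.0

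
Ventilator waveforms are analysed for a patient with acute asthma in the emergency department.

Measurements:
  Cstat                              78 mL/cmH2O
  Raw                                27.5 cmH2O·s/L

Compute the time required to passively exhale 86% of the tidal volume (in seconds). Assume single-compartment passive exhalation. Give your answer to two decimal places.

τ = R × C = 27.5 × 78 mL/cmH2O = 27.5 × 0.078 L/cmH2O = 2.145 s.
Exhaled fraction f = 1 − e^(−t/τ) → t = −τ·ln(1 − f) = −2.145·ln(0.14) = 4.217 s.

4.22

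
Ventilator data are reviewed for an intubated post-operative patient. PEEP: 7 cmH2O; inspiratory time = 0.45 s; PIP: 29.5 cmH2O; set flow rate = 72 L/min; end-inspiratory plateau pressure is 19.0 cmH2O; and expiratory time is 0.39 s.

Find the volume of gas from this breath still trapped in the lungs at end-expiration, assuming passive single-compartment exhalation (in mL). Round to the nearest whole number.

Flow: 72 L/min ÷ 60 = 1.2 L/s.
Vt = flow × Ti = 1.2 L/s × 0.45 s × 1000 mL/L = 540.0 mL.
R = (PIP − Pplat)/V̇ = (29.5 − 19.0) / 1.2 = 10.5/1.2 = 8.75 cmH2O·s/L.
C = Vt/(Pplat − PEEP) = 540.0 / (19.0 − 7) = 540.0/12.0 = 45.0 mL/cmH2O.
τ = R × C = 8.75 × 0.045 L/cmH2O = 0.3938 s.
Fraction remaining = e^(−Te/τ) = e^(−0.39/0.3938) = 0.3714.
Trapped volume = 540.0 × 0.3714 = 200.56 mL.

201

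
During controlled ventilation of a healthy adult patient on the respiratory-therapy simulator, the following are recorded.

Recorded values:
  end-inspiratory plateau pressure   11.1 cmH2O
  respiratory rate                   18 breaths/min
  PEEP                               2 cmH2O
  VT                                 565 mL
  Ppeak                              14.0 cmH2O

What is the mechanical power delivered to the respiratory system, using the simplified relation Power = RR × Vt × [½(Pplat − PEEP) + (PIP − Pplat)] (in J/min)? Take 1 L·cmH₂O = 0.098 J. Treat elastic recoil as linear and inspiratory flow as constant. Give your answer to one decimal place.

7.4

Per-breath work = Vt × [½(Pplat−PEEP) + (PIP−Pplat)] = 0.565 × [0.5×9.1 + 2.9] = 0.565 × 7.45 = 4.209 L·cmH2O.
Power = 18 × 4.209 = 75.762 L·cmH2O/min.
× 0.098 J/(L·cmH2O) → 7.425 J/min.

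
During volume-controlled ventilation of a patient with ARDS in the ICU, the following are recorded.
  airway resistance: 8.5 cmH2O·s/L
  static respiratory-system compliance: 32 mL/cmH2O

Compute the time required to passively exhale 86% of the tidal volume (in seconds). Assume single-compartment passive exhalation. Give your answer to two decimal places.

τ = R × C = 8.5 × 32 mL/cmH2O = 8.5 × 0.032 L/cmH2O = 0.272 s.
Exhaled fraction f = 1 − e^(−t/τ) → t = −τ·ln(1 − f) = −0.272·ln(0.14) = 0.5348 s.

0.53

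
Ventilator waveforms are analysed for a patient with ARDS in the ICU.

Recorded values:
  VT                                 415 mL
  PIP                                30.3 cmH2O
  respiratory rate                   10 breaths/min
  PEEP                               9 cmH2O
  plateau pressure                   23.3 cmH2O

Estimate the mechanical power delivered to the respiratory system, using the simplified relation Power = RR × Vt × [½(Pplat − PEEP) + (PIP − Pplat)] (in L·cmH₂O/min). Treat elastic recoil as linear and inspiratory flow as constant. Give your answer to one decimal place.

58.7

Per-breath work = Vt × [½(Pplat−PEEP) + (PIP−Pplat)] = 0.415 × [0.5×14.3 + 7.0] = 0.415 × 14.15 = 5.872 L·cmH2O.
Power = 10 × 5.872 = 58.72 L·cmH2O/min.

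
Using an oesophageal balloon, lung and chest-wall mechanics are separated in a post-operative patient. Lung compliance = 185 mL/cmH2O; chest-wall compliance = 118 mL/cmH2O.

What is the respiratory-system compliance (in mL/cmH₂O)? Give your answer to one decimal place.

Lung and chest wall are elastances in series: 1/Crs = 1/CL + 1/Ccw.
1/Crs = 1/185 + 1/118 = 0.01388.
Crs = 72.046 mL/cmH2O.

72.0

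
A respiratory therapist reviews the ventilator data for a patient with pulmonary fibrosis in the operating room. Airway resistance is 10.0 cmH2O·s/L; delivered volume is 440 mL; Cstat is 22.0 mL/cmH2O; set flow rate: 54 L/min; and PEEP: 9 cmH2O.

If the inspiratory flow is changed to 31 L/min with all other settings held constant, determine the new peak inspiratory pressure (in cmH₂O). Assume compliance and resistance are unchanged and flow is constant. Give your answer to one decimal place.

Flow: 54 L/min ÷ 60 = 0.9 L/s.
New flow: 31 L/min ÷ 60 = 0.5167 L/s.
PIP = Vt/C + R·V̇ + PEEP (constant-flow equation of motion).
Only the resistive term changes: ΔPIP = R × ΔV̇ = 10.0 × (0.5167 − 0.9) = 10.0 × -0.3833 = -3.833 cmH2O.
Original PIP = 440/22.0 + 10.0×0.9 + 9 = 38.0 cmH2O; new PIP = 38.0 + (-3.833) = 34.167 cmH2O.

34.2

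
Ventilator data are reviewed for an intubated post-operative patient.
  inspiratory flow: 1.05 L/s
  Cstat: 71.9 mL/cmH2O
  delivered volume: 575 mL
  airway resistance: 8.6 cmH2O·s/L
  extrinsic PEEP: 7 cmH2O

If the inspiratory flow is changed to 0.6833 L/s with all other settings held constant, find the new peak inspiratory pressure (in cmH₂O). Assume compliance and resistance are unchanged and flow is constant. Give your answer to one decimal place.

PIP = Vt/C + R·V̇ + PEEP (constant-flow equation of motion).
Only the resistive term changes: ΔPIP = R × ΔV̇ = 8.6 × (0.6833 − 1.05) = 8.6 × -0.3667 = -3.154 cmH2O.
Original PIP = 575/71.9 + 8.6×1.05 + 7 = 24.027 cmH2O; new PIP = 24.027 + (-3.154) = 20.873 cmH2O.

20.9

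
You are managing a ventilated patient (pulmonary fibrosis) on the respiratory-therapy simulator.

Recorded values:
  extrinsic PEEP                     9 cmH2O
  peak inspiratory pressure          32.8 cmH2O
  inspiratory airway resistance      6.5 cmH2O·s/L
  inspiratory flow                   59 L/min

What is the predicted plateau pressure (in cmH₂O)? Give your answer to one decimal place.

26.4

Flow: 59 L/min ÷ 60 = 0.9833 L/s.
Pplat = PIP − Raw × flow = 32.8 − 6.5 × 0.9833 = 32.8 − 6.391 = 26.409 cmH2O.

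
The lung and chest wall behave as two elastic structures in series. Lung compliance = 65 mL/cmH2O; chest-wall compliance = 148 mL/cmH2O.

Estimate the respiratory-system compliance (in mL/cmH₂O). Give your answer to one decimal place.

45.2

Lung and chest wall are elastances in series: 1/Crs = 1/CL + 1/Ccw.
1/Crs = 1/65 + 1/148 = 0.02214.
Crs = 45.167 mL/cmH2O.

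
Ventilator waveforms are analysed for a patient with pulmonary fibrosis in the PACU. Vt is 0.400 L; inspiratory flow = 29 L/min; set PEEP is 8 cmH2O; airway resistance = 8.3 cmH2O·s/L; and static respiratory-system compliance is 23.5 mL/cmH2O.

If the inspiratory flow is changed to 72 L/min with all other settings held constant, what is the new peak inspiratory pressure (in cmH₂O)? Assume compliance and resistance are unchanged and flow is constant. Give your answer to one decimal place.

35.0

Flow: 29 L/min ÷ 60 = 0.4833 L/s.
New flow: 72 L/min ÷ 60 = 1.2 L/s.
PIP = Vt/C + R·V̇ + PEEP (constant-flow equation of motion).
Only the resistive term changes: ΔPIP = R × ΔV̇ = 8.3 × (1.2 − 0.4833) = 8.3 × 0.7167 = 5.949 cmH2O.
Original PIP = 400/23.5 + 8.3×0.4833 + 8 = 29.033 cmH2O; new PIP = 29.033 + (5.949) = 34.982 cmH2O.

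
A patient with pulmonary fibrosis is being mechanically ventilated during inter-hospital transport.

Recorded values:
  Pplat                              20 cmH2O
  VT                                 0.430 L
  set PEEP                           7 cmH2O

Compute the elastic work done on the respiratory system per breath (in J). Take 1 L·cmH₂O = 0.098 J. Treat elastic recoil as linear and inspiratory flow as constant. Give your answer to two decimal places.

0.27

Elastic work ≈ ½ × (Pplat − PEEP) × Vt = 0.5 × (20 − 7) × 0.430 L = 0.5 × 13.0 × 0.430 = 2.795 L·cmH2O.
× 0.098 J/(L·cmH2O) → 0.2739 J.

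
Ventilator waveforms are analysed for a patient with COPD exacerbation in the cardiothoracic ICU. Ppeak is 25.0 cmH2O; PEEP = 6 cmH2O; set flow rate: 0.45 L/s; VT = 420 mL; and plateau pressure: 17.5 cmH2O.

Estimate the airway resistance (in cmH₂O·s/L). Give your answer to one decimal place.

Raw = (PIP − Pplat) / flow = (25.0 − 17.5) / 0.45 = 7.5 / 0.45 = 16.667 cmH2O·s/L.

16.7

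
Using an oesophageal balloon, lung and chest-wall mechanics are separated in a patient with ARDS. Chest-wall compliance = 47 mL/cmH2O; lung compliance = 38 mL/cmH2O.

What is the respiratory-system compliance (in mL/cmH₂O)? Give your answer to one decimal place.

21.0

Lung and chest wall are elastances in series: 1/Crs = 1/CL + 1/Ccw.
1/Crs = 1/38 + 1/47 = 0.04759.
Crs = 21.013 mL/cmH2O.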